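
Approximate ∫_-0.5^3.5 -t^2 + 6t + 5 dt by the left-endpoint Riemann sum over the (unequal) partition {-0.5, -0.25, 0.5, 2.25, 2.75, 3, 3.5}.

33.78125

Subinterval widths: 0.25, 0.75, 1.75, 0.5, 0.25, 0.5.
Left endpoints: -0.5, -0.25, 0.5, 2.25, 2.75, 3.
f(-0.5) = 1.75, f(-0.25) = 3.4375, f(0.5) = 7.75, f(2.25) = 13.4375, f(2.75) = 13.9375, f(3) = 14.
Sum = Σ Δt_i · f(t_i).
Sum = 33.78125.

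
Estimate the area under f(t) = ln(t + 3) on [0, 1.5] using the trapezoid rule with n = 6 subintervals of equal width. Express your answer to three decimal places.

Δt = (1.5 − 0)/6 = 0.25.
f(0) ≈ 1.099, f(0.25) ≈ 1.179, f(0.5) ≈ 1.253, f(0.75) ≈ 1.322, f(1) ≈ 1.386, f(1.25) ≈ 1.447, f(1.5) ≈ 1.504.
T_6 = (Δt/2)·[f(t_0) + 2f(t_1) + ... + 2f(t_{5}) + f(t_6)].
Sum ≈ 1.972.

1.972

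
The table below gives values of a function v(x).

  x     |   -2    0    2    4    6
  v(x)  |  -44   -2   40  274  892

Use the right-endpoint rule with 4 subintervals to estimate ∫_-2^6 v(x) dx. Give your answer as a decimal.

Δx = 2.
Sum = 2·[(-2) + 40 + 274 + 892] = 2408.

2408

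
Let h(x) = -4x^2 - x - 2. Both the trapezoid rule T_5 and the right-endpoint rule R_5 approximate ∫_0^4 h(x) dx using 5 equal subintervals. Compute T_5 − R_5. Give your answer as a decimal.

27.2

T_5 = -103.04.
R_5 = -130.24.
T_5 − R_5 = 27.2.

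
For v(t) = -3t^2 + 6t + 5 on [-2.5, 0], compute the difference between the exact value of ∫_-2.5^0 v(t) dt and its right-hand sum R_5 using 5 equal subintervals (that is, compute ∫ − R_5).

Exact integral: ∫_-2.5^0 v(t) dt = -21.875.
R_5 = -13.75.
Error = -21.875 − (-13.75) = -8.125.

-8.125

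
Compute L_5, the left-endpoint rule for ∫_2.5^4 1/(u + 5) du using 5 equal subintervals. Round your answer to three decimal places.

Δu = (4 − 2.5)/5 = 0.3.
Left endpoints: 2.5, 2.8, 3.1, 3.4, 3.7.
f(2.5) = 2/15, f(2.8) = 5/39, f(3.1) = 10/81, f(3.4) = 5/42, f(3.7) = 10/87.
Sum = Δu · [f(2.5) + f(2.8) + f(3.1) + f(3.4) + f(3.7)].
Sum ≈ 0.186.

0.186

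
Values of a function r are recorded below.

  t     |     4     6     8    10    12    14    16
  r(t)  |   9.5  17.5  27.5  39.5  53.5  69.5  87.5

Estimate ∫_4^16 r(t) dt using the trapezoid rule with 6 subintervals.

Δt = 2.
T_6 = (2/2)·[9.5 + 2·17.5 + 2·27.5 + 2·39.5 + 2·53.5 + 2·69.5 + 87.5] = 512.

512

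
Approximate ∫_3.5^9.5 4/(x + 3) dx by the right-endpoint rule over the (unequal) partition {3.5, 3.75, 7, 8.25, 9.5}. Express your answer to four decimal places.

2.2926

Subinterval widths: 0.25, 3.25, 1.25, 1.25.
Right endpoints: 3.75, 7, 8.25, 9.5.
f(3.75) = 16/27, f(7) = 0.4, f(8.25) = 16/45, f(9.5) = 0.32.
Sum = Σ Δx_i · f(x_i).
Sum ≈ 2.2926.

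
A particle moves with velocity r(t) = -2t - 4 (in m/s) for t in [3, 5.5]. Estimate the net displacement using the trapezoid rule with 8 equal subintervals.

-31.25

Δt = (5.5 − 3)/8 = 0.3125.
r(3) = -10, r(3.3125) = -10.625, r(3.625) = -11.25, r(3.9375) = -11.875, r(4.25) = -12.5, r(4.5625) = -13.125, r(4.875) = -13.75, r(5.1875) = -14.375, r(5.5) = -15.
T_8 = (Δt/2)·[r(t_0) + 2r(t_1) + ... + 2r(t_{7}) + r(t_8)].
Sum = -31.25.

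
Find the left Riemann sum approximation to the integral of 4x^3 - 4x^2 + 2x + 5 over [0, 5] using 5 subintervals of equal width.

325

Δx = (5 − 0)/5 = 1.
Left endpoints: 0, 1, 2, 3, 4.
f(0) = 5, f(1) = 7, f(2) = 25, f(3) = 83, f(4) = 205.
Sum = Δx · [f(0) + f(1) + f(2) + f(3) + f(4)].
Sum = 325.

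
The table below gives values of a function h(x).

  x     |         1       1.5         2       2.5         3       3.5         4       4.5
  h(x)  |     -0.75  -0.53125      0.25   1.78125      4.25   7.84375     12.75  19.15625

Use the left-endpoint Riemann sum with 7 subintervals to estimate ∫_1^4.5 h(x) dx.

12.796875

Δx = 0.5.
Sum = 0.5·[(-0.75) + (-0.53125) + 0.25 + 1.78125 + 4.25 + 7.84375 + 12.75] = 12.796875.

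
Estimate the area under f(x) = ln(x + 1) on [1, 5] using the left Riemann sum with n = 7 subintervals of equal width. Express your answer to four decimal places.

5.0413

Δx = (5 − 1)/7 = 4/7.
Left endpoints: 1, 11/7, 15/7, 19/7, 23/7, 27/7, 31/7.
f(1) ≈ 0.6931, f(11/7) ≈ 0.9445, f(15/7) ≈ 1.1451, f(19/7) ≈ 1.3122, f(23/7) ≈ 1.4553, f(27/7) ≈ 1.5805, f(31/7) ≈ 1.6917.
Sum = Δx · [f(1) + f(11/7) + f(15/7) + ...].
Sum ≈ 5.0413.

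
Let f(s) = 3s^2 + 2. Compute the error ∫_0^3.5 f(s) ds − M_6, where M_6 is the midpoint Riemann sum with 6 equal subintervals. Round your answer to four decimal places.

Exact integral: ∫_0^3.5 f(s) ds = 49.875.
M_6 ≈ 49.577257.
Error ≈ 49.875 − 49.577257 ≈ 0.2977.

0.2977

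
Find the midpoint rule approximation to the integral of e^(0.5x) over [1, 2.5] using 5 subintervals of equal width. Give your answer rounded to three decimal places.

3.680

Δx = (2.5 − 1)/5 = 0.3.
Midpoints: 1.15, 1.45, 1.75, 2.05, 2.35.
f(1.15) ≈ 1.777, f(1.45) ≈ 2.065, f(1.75) ≈ 2.399, f(2.05) ≈ 2.787, f(2.35) ≈ 3.238.
Sum = Δx · [f(1.15) + f(1.45) + f(1.75) + f(2.05) + f(2.35)].
Sum ≈ 3.680.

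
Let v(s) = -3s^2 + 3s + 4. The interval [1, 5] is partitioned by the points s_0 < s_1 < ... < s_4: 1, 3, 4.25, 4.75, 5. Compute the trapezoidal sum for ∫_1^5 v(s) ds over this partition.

-77.046875

Subinterval widths: 2, 1.25, 0.5, 0.25.
v(1) = 4, v(3) = -14, v(4.25) = -37.4375, v(4.75) = -49.4375, v(5) = -56.
On each subinterval the trapezoid contributes (Δs_i/2)·[v(s_{i-1}) + v(s_i)].
Sum = -77.046875.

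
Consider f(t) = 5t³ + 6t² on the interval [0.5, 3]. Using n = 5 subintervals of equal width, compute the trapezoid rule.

158.28125

Δt = (3 − 0.5)/5 = 0.5.
f(0.5) = 2.125, f(1) = 11, f(1.5) = 30.375, f(2) = 64, f(2.5) = 115.625, f(3) = 189.
T_5 = (Δt/2)·[f(t_0) + 2f(t_1) + ... + 2f(t_{4}) + f(t_5)].
Sum = 158.28125.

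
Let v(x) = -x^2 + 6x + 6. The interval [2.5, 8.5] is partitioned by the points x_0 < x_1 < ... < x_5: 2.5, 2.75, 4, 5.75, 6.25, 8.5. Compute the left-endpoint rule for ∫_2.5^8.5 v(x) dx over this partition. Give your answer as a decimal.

Subinterval widths: 0.25, 1.25, 1.75, 0.5, 2.25.
Left endpoints: 2.5, 2.75, 4, 5.75, 6.25.
v(2.5) = 14.75, v(2.75) = 14.9375, v(4) = 14, v(5.75) = 7.4375, v(6.25) = 4.4375.
Sum = Σ Δx_i · v(x_i).
Sum = 60.5625.

60.5625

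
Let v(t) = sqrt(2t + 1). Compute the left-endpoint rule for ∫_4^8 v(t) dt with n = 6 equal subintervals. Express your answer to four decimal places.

13.9865

Δt = (8 − 4)/6 = 2/3.
Left endpoints: 4, 14/3, 16/3, 6, 20/3, 22/3.
v(4) ≈ 3.0000, v(14/3) ≈ 3.2146, v(16/3) ≈ 3.4157, v(6) ≈ 3.6056, v(20/3) ≈ 3.7859, v(22/3) ≈ 3.9581.
Sum = Δt · [v(4) + v(14/3) + v(16/3) + ...].
Sum ≈ 13.9865.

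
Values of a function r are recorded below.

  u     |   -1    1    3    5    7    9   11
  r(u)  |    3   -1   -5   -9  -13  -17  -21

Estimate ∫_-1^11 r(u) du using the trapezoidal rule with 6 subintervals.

-108

Δu = 2.
T_6 = (2/2)·[3 + 2·(-1) + 2·(-5) + 2·(-9) + 2·(-13) + 2·(-17) + (-21)] = -108.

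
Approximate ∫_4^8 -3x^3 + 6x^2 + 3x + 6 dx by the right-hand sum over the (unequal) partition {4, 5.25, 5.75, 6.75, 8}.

Subinterval widths: 1.25, 0.5, 1, 1.25.
Right endpoints: 5.25, 5.75, 6.75, 8.
f(5.25) = -246.984375, f(5.75) = -348.703125, f(6.75) = -623.015625, f(8) = -1122.
Sum = Σ Δx_i · f(x_i).
Sum = -2508.59765625.

-2508.59765625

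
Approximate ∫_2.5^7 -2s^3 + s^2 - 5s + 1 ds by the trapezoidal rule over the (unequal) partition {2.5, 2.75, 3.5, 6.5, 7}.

-1306.828125

Subinterval widths: 0.25, 0.75, 3, 0.5.
f(2.5) = -36.5, f(2.75) = -46.78125, f(3.5) = -90, f(6.5) = -538.5, f(7) = -671.
On each subinterval the trapezoid contributes (Δs_i/2)·[f(s_{i-1}) + f(s_i)].
Sum = -1306.828125.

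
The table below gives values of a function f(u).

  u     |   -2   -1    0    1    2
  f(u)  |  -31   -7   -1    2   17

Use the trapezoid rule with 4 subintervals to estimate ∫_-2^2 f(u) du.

-13

Δu = 1.
T_4 = (1/2)·[(-31) + 2·(-7) + 2·(-1) + 2·2 + 17] = -13.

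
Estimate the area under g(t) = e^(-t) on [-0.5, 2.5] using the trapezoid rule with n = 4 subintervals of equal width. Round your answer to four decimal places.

Δt = (2.5 − (-0.5))/4 = 0.75.
g(-0.5) ≈ 1.6487, g(0.25) ≈ 0.7788, g(1) ≈ 0.3679, g(1.75) ≈ 0.1738, g(2.5) ≈ 0.0821.
T_4 = (Δt/2)·[g(t_0) + 2g(t_1) + 2g(t_2) + 2g(t_3) + g(t_4)].
Sum ≈ 1.6394.

1.6394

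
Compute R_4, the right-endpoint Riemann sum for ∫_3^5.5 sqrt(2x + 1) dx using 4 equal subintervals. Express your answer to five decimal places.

Δx = (5.5 − 3)/4 = 0.625.
Right endpoints: 3.625, 4.25, 4.875, 5.5.
f(3.625) ≈ 2.87228, f(4.25) ≈ 3.08221, f(4.875) ≈ 3.27872, f(5.5) ≈ 3.46410.
Sum = Δx · [f(3.625) + f(4.25) + f(4.875) + f(5.5)].
Sum ≈ 7.93582.

7.93582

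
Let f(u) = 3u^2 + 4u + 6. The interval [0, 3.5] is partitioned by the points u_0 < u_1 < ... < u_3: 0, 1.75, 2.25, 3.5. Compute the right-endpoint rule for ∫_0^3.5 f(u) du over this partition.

Subinterval widths: 1.75, 0.5, 1.25.
Right endpoints: 1.75, 2.25, 3.5.
f(1.75) = 22.1875, f(2.25) = 30.1875, f(3.5) = 56.75.
Sum = Σ Δu_i · f(u_i).
Sum = 124.859375.

124.859375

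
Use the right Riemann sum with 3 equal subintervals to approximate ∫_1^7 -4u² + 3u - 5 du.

Δu = (7 − 1)/3 = 2.
Right endpoints: 3, 5, 7.
f(3) = -32, f(5) = -90, f(7) = -180.
Sum = Δu · [f(3) + f(5) + f(7)].
Sum = -604.

-604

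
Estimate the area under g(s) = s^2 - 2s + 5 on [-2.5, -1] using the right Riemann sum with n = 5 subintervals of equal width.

Δs = (-1 − (-2.5))/5 = 0.3.
Right endpoints: -2.2, -1.9, -1.6, -1.3, -1.
g(-2.2) = 14.24, g(-1.9) = 12.41, g(-1.6) = 10.76, g(-1.3) = 9.29, g(-1) = 8.
Sum = Δs · [g(-2.2) + g(-1.9) + g(-1.6) + g(-1.3) + g(-1)].
Sum = 16.41.

16.41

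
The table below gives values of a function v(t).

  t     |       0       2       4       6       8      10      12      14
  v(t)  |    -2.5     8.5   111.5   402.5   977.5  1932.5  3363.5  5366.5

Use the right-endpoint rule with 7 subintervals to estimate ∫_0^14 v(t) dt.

24325

Δt = 2.
Sum = 2·[8.5 + 111.5 + 402.5 + 977.5 + 1932.5 + 3363.5 + 5366.5] = 24325.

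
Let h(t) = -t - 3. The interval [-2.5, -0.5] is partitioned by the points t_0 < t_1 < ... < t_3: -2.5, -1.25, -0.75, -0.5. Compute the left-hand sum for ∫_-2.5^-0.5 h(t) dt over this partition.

-2.0625

Subinterval widths: 1.25, 0.5, 0.25.
Left endpoints: -2.5, -1.25, -0.75.
h(-2.5) = -0.5, h(-1.25) = -1.75, h(-0.75) = -2.25.
Sum = Σ Δt_i · h(t_i).
Sum = -2.0625.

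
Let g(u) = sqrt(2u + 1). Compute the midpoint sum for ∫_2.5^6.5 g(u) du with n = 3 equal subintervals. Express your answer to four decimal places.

12.5724

Δu = (6.5 − 2.5)/3 = 4/3.
Midpoints: 19/6, 4.5, 35/6.
g(19/6) ≈ 2.7080, g(4.5) ≈ 3.1623, g(35/6) ≈ 3.5590.
Sum = Δu · [g(19/6) + g(4.5) + g(35/6)].
Sum ≈ 12.5724.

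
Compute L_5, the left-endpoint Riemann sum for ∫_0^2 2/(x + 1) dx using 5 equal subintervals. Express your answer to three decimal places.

2.487

Δx = (2 − 0)/5 = 0.4.
Left endpoints: 0, 0.4, 0.8, 1.2, 1.6.
f(0) = 2, f(0.4) = 10/7, f(0.8) = 10/9, f(1.2) = 10/11, f(1.6) = 10/13.
Sum = Δx · [f(0) + f(0.4) + f(0.8) + f(1.2) + f(1.6)].
Sum ≈ 2.487.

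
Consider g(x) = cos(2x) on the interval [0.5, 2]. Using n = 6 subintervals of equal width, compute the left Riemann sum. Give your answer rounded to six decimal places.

Δx = (2 − 0.5)/6 = 0.25.
Left endpoints: 0.5, 0.75, 1, 1.25, 1.5, 1.75.
g(0.5) ≈ 0.540302, g(0.75) ≈ 0.070737, g(1) ≈ -0.416147, g(1.25) ≈ -0.801144, g(1.5) ≈ -0.989992, g(1.75) ≈ -0.936457.
Sum = Δx · [g(0.5) + g(0.75) + g(1) + ...].
Sum ≈ -0.633175.

-0.633175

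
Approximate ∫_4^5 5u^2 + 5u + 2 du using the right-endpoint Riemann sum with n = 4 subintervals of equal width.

Δu = (5 − 4)/4 = 0.25.
Right endpoints: 4.25, 4.5, 4.75, 5.
f(4.25) = 113.5625, f(4.5) = 125.75, f(4.75) = 138.5625, f(5) = 152.
Sum = Δu · [f(4.25) + f(4.5) + f(4.75) + f(5)].
Sum = 132.46875.

132.46875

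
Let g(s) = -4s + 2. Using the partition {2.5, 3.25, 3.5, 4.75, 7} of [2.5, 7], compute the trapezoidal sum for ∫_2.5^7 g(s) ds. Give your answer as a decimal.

-76.5

Subinterval widths: 0.75, 0.25, 1.25, 2.25.
g(2.5) = -8, g(3.25) = -11, g(3.5) = -12, g(4.75) = -17, g(7) = -26.
On each subinterval the trapezoid contributes (Δs_i/2)·[g(s_{i-1}) + g(s_i)].
Sum = -76.5.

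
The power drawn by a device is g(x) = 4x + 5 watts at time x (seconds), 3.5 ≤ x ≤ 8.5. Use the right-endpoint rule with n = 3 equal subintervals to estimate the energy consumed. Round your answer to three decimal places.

Δx = (8.5 − 3.5)/3 = 5/3.
Right endpoints: 31/6, 41/6, 8.5.
g(31/6) = 77/3, g(41/6) = 97/3, g(8.5) = 39.
Sum = Δx · [g(31/6) + g(41/6) + g(8.5)].
Sum ≈ 161.667.

161.667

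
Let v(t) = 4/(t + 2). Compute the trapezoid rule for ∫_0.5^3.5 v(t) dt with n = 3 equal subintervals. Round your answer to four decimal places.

3.1954

Δt = (3.5 − 0.5)/3 = 1.
v(0.5) = 1.6, v(1.5) = 8/7, v(2.5) = 8/9, v(3.5) = 8/11.
T_3 = (Δt/2)·[v(t_0) + 2v(t_1) + 2v(t_2) + v(t_3)].
Sum ≈ 3.1954.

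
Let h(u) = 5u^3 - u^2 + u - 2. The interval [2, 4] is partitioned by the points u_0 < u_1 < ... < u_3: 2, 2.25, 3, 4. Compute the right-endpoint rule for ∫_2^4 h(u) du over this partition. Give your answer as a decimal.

414.28515625

Subinterval widths: 0.25, 0.75, 1.
Right endpoints: 2.25, 3, 4.
h(2.25) = 52.140625, h(3) = 127, h(4) = 306.
Sum = Σ Δu_i · h(u_i).
Sum = 414.28515625.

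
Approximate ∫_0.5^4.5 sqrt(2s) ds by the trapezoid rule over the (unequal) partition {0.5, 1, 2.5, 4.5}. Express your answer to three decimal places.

8.577

Subinterval widths: 0.5, 1.5, 2.
f(0.5) ≈ 1.000, f(1) ≈ 1.414, f(2.5) ≈ 2.236, f(4.5) ≈ 3.000.
On each subinterval the trapezoid contributes (Δs_i/2)·[f(s_{i-1}) + f(s_i)].
Sum ≈ 8.577.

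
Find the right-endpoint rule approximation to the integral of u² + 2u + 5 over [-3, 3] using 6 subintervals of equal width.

Δu = (3 − (-3))/6 = 1.
Right endpoints: -2, -1, 0, 1, 2, 3.
f(-2) = 5, f(-1) = 4, f(0) = 5, f(1) = 8, f(2) = 13, f(3) = 20.
Sum = Δu · [f(-2) + f(-1) + f(0) + ...].
Sum = 55.

55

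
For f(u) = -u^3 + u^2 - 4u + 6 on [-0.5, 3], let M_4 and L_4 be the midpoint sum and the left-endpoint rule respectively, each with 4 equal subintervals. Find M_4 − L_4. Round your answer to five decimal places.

-12.32178

M_4 ≈ -7.0786133.
L_4 ≈ 5.2431641.
M_4 − L_4 ≈ -12.32178.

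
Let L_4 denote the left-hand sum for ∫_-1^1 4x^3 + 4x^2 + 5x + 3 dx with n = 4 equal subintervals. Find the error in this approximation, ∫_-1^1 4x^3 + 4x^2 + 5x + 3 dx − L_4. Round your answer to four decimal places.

Exact integral: ∫_-1^1 f(x) dx ≈ 8.666667.
L_4 = 4.5.
Error ≈ 8.666667 − 4.5 ≈ 4.1667.

4.1667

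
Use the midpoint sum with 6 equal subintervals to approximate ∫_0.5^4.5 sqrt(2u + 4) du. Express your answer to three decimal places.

11.900

Δu = (4.5 − 0.5)/6 = 2/3.
Midpoints: 5/6, 1.5, 13/6, 17/6, 3.5, 25/6.
f(5/6) ≈ 2.380, f(1.5) ≈ 2.646, f(13/6) ≈ 2.887, f(17/6) ≈ 3.109, f(3.5) ≈ 3.317, f(25/6) ≈ 3.512.
Sum = Δu · [f(5/6) + f(1.5) + f(13/6) + ...].
Sum ≈ 11.900.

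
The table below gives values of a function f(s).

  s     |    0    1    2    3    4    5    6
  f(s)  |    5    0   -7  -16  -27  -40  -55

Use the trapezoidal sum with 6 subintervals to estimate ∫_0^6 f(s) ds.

Δs = 1.
T_6 = (1/2)·[5 + 2·0 + 2·(-7) + 2·(-16) + 2·(-27) + 2·(-40) + (-55)] = -115.

-115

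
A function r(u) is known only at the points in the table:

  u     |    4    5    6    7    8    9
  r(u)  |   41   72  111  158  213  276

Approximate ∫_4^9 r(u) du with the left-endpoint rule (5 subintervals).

Δu = 1.
Sum = 1·[41 + 72 + 111 + 158 + 213] = 595.

595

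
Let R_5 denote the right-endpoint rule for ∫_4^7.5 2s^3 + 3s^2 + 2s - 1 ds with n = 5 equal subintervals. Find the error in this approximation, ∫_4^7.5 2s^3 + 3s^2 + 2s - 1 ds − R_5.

-305.94375

Exact integral: ∫_4^7.5 f(s) ds = 1848.65625.
R_5 = 2154.6.
Error = 1848.65625 − 2154.6 = -305.94375.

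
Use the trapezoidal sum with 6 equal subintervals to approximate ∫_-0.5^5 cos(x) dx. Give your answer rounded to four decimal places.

Δx = (5 − (-0.5))/6 = 11/12.
f(-0.5) ≈ 0.8776, f(5/12) ≈ 0.9144, f(4/3) ≈ 0.2352, f(2.25) ≈ -0.6282, f(19/6) ≈ -0.9997, f(49/12) ≈ -0.5884, f(5) ≈ 0.2837.
T_6 = (Δx/2)·[f(x_0) + 2f(x_1) + ... + 2f(x_{5}) + f(x_6)].
Sum ≈ -0.4454.

-0.4454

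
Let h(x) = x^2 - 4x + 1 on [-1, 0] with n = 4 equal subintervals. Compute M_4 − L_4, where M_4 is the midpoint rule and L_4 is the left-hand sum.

-0.640625

M_4 = 3.328125.
L_4 = 3.96875.
M_4 − L_4 = -0.640625.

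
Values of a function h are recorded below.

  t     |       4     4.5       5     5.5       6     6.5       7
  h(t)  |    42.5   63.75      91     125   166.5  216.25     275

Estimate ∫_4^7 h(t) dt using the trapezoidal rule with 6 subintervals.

Δt = 0.5.
T_6 = (0.5/2)·[42.5 + 2·63.75 + 2·91 + 2·125 + 2·166.5 + 2·216.25 + 275] = 410.625.

410.625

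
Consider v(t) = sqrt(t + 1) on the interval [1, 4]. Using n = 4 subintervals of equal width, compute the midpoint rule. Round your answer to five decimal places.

Δt = (4 − 1)/4 = 0.75.
Midpoints: 1.375, 2.125, 2.875, 3.625.
v(1.375) ≈ 1.54110, v(2.125) ≈ 1.76777, v(2.875) ≈ 1.96850, v(3.625) ≈ 2.15058.
Sum = Δt · [v(1.375) + v(2.125) + v(2.875) + v(3.625)].
Sum ≈ 5.57097.

5.57097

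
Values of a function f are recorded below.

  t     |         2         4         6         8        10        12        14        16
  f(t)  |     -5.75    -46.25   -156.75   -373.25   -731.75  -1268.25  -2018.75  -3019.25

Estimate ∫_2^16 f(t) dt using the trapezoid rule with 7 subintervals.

Δt = 2.
T_7 = (2/2)·[(-5.75) + 2·(-46.25) + 2·(-156.75) + 2·(-373.25) + 2·(-731.75) + 2·(-1268.25) + 2·(-2018.75) + (-3019.25)] = -12215.

-12215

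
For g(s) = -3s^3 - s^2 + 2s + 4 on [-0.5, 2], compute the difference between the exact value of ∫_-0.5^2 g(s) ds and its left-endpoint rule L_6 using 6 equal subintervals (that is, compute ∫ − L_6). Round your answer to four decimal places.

Exact integral: ∫_-0.5^2 g(s) ds ≈ -0.911458.
L_6 ≈ 3.345631.
Error ≈ -0.911458 − 3.345631 ≈ -4.2571.

-4.2571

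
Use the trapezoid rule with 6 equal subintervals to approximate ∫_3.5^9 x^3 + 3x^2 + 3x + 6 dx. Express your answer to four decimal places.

Δx = (9 − 3.5)/6 = 11/12.
f(3.5) = 96.125, f(53/12) = 283265/1728, f(16/3) = 6994/27, f(6.25) = 386.078125, f(43/6) = 118729/216, f(97/12) = 1303669/1728, f(9) = 1005.
T_6 = (Δx/2)·[f(x_0) + 2f(x_1) + ... + 2f(x_{5}) + f(x_6)].
Sum ≈ 2441.7374.

2441.7374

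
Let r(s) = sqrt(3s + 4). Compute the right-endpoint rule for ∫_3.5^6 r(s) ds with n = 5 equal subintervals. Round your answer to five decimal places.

Δs = (6 − 3.5)/5 = 0.5.
Right endpoints: 4, 4.5, 5, 5.5, 6.
r(4) ≈ 4.00000, r(4.5) ≈ 4.18330, r(5) ≈ 4.35890, r(5.5) ≈ 4.52769, r(6) ≈ 4.69042.
Sum = Δs · [r(4) + r(4.5) + r(5) + r(5.5) + r(6)].
Sum ≈ 10.88015.

10.88015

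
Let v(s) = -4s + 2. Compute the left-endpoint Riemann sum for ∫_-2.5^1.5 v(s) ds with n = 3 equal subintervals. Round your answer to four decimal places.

Δs = (1.5 − (-2.5))/3 = 4/3.
Left endpoints: -2.5, -7/6, 1/6.
v(-2.5) = 12, v(-7/6) = 20/3, v(1/6) = 4/3.
Sum = Δs · [v(-2.5) + v(-7/6) + v(1/6)].
Sum ≈ 26.6667.

26.6667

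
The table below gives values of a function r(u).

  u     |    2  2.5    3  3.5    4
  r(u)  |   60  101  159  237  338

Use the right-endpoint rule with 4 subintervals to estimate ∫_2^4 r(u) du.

417.5

Δu = 0.5.
Sum = 0.5·[101 + 159 + 237 + 338] = 417.5.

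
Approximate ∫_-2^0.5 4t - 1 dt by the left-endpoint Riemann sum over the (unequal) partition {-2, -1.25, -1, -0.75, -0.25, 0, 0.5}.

-12.5

Subinterval widths: 0.75, 0.25, 0.25, 0.5, 0.25, 0.5.
Left endpoints: -2, -1.25, -1, -0.75, -0.25, 0.
f(-2) = -9, f(-1.25) = -6, f(-1) = -5, f(-0.75) = -4, f(-0.25) = -2, f(0) = -1.
Sum = Σ Δt_i · f(t_i).
Sum = -12.5.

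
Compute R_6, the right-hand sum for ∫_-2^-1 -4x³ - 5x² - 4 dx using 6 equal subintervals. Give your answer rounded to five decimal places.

-1.68981

Δx = (-1 − (-2))/6 = 1/6.
Right endpoints: -11/6, -5/3, -1.5, -4/3, -7/6, -1.
f(-11/6) = 415/108, f(-5/3) = 17/27, f(-1.5) = -1.75, f(-4/3) = -92/27, f(-7/6) = -481/108, f(-1) = -5.
Sum = Δx · [f(-11/6) + f(-5/3) + f(-1.5) + ...].
Sum ≈ -1.68981.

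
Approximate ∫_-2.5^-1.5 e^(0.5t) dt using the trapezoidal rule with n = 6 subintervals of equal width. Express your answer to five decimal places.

Δt = (-1.5 − (-2.5))/6 = 1/6.
f(-2.5) ≈ 0.28650, f(-7/3) ≈ 0.31140, f(-13/6) ≈ 0.33847, f(-2) ≈ 0.36788, f(-11/6) ≈ 0.39985, f(-5/3) ≈ 0.43460, f(-1.5) ≈ 0.47237.
T_6 = (Δt/2)·[f(t_0) + 2f(t_1) + ... + 2f(t_{5}) + f(t_6)].
Sum ≈ 0.37194.

0.37194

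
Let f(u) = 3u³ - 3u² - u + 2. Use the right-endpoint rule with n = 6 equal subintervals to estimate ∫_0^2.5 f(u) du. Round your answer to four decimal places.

21.4822

Δu = (2.5 − 0)/6 = 5/12.
Right endpoints: 5/12, 5/6, 1.25, 5/3, 25/12, 2.5.
f(5/12) = 737/576, f(5/6) = 59/72, f(1.25) = 1.921875, f(5/3) = 53/9, f(25/12) = 8077/576, f(2.5) = 27.625.
Sum = Δu · [f(5/12) + f(5/6) + f(1.25) + ...].
Sum ≈ 21.4822.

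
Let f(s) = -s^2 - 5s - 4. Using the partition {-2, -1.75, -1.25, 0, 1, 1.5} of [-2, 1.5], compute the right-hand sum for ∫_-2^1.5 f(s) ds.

-21.109375

Subinterval widths: 0.25, 0.5, 1.25, 1, 0.5.
Right endpoints: -1.75, -1.25, 0, 1, 1.5.
f(-1.75) = 1.6875, f(-1.25) = 0.6875, f(0) = -4, f(1) = -10, f(1.5) = -13.75.
Sum = Σ Δs_i · f(s_i).
Sum = -21.109375.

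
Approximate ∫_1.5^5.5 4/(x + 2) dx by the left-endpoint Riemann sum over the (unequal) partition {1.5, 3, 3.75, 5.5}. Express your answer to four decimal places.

3.5317

Subinterval widths: 1.5, 0.75, 1.75.
Left endpoints: 1.5, 3, 3.75.
f(1.5) = 8/7, f(3) = 0.8, f(3.75) = 16/23.
Sum = Σ Δx_i · f(x_i).
Sum ≈ 3.5317.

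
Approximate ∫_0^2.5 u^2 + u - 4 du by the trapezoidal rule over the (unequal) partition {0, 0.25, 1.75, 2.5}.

-1.03125

Subinterval widths: 0.25, 1.5, 0.75.
f(0) = -4, f(0.25) = -3.6875, f(1.75) = 0.8125, f(2.5) = 4.75.
On each subinterval the trapezoid contributes (Δu_i/2)·[f(u_{i-1}) + f(u_i)].
Sum = -1.03125.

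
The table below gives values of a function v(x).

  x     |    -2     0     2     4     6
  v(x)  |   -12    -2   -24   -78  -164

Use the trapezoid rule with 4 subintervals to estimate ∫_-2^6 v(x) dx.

-384

Δx = 2.
T_4 = (2/2)·[(-12) + 2·(-2) + 2·(-24) + 2·(-78) + (-164)] = -384.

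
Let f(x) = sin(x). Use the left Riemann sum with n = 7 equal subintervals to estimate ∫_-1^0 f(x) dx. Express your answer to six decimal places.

Δx = (0 − (-1))/7 = 1/7.
Left endpoints: -1, -6/7, -5/7, -4/7, -3/7, -2/7, -1/7.
f(-1) ≈ -0.841471, f(-6/7) ≈ -0.755975, f(-5/7) ≈ -0.655078, f(-4/7) ≈ -0.540834, f(-3/7) ≈ -0.415572, f(-2/7) ≈ -0.281843, f(-1/7) ≈ -0.142372.
Sum = Δx · [f(-1) + f(-6/7) + f(-5/7) + ...].
Sum ≈ -0.519021.

-0.519021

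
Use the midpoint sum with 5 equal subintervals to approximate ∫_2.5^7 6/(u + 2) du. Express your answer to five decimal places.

Δu = (7 − 2.5)/5 = 0.9.
Midpoints: 2.95, 3.85, 4.75, 5.65, 6.55.
f(2.95) = 40/33, f(3.85) = 40/39, f(4.75) = 8/9, f(5.65) = 40/51, f(6.55) = 40/57.
Sum = Δu · [f(2.95) + f(3.85) + f(4.75) + f(5.65) + f(6.55)].
Sum ≈ 4.15145.

4.15145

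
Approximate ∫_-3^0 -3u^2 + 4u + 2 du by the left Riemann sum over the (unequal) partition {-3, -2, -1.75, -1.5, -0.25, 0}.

-58.28125

Subinterval widths: 1, 0.25, 0.25, 1.25, 0.25.
Left endpoints: -3, -2, -1.75, -1.5, -0.25.
f(-3) = -37, f(-2) = -18, f(-1.75) = -14.1875, f(-1.5) = -10.75, f(-0.25) = 0.8125.
Sum = Σ Δu_i · f(u_i).
Sum = -58.28125.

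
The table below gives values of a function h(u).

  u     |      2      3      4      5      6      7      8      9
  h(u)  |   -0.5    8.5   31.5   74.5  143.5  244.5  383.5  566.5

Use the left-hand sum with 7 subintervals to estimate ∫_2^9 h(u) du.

885.5

Δu = 1.
Sum = 1·[(-0.5) + 8.5 + 31.5 + 74.5 + 143.5 + 244.5 + 383.5] = 885.5.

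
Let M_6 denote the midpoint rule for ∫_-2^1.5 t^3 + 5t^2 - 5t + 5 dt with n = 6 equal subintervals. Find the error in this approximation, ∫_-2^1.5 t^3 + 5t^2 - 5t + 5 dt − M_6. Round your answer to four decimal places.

Exact integral: ∫_-2^1.5 f(t) dt ≈ 38.098958.
M_6 ≈ 37.677156.
Error ≈ 38.098958 − 37.677156 ≈ 0.4218.

0.4218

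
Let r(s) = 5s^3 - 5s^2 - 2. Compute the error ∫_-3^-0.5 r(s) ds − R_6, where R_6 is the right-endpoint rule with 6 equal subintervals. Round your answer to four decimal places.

-34.8488

Exact integral: ∫_-3^-0.5 r(s) ds ≈ -150.963542.
R_6 ≈ -116.114728.
Error ≈ -150.963542 − (-116.114728) ≈ -34.8488.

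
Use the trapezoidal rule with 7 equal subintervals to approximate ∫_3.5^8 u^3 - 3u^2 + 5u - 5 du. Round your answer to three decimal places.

Δu = (8 − 3.5)/7 = 9/14.
f(3.5) = 18.625, f(29/7) = 12118/343, f(67/14) = 164165/2744, f(38/7) = 32143/343, f(85/14) = 380255/2744, f(47/7) = 67234/343, f(103/14) = 734369/2744, f(8) = 355.
T_7 = (Δu/2)·[f(u_0) + 2f(u_1) + ... + 2f(u_{6}) + f(u_7)].
Sum ≈ 628.651.

628.651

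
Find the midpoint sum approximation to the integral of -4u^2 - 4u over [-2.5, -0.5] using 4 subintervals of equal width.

-8.5

Δu = (-0.5 − (-2.5))/4 = 0.5.
Midpoints: -2.25, -1.75, -1.25, -0.75.
f(-2.25) = -11.25, f(-1.75) = -5.25, f(-1.25) = -1.25, f(-0.75) = 0.75.
Sum = Δu · [f(-2.25) + f(-1.75) + f(-1.25) + f(-0.75)].
Sum = -8.5.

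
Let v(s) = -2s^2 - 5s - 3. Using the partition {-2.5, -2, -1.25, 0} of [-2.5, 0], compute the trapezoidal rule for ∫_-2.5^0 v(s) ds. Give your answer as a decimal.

-3.125

Subinterval widths: 0.5, 0.75, 1.25.
v(-2.5) = -3, v(-2) = -1, v(-1.25) = 0.125, v(0) = -3.
On each subinterval the trapezoid contributes (Δs_i/2)·[v(s_{i-1}) + v(s_i)].
Sum = -3.125.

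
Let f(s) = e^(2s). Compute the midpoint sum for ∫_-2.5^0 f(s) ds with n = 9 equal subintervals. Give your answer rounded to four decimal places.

Δs = (0 − (-2.5))/9 = 5/18.
Midpoints: -85/36, -25/12, -65/36, -55/36, -1.25, -35/36, -25/36, -5/12, -5/36.
f(-85/36) ≈ 0.0089, f(-25/12) ≈ 0.0155, f(-65/36) ≈ 0.0270, f(-55/36) ≈ 0.0471, f(-1.25) ≈ 0.0821, f(-35/36) ≈ 0.1431, f(-25/36) ≈ 0.2494, f(-5/12) ≈ 0.4346, f(-5/36) ≈ 0.7575.
Sum = Δs · [f(-85/36) + f(-25/12) + f(-65/36) + ...].
Sum ≈ 0.4903.

0.4903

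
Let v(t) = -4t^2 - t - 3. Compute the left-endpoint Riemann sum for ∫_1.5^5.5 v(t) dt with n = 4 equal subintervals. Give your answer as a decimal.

-188

Δt = (5.5 − 1.5)/4 = 1.
Left endpoints: 1.5, 2.5, 3.5, 4.5.
v(1.5) = -13.5, v(2.5) = -30.5, v(3.5) = -55.5, v(4.5) = -88.5.
Sum = Δt · [v(1.5) + v(2.5) + v(3.5) + v(4.5)].
Sum = -188.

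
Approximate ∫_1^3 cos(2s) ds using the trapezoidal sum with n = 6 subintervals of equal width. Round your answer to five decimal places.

Δs = (3 − 1)/6 = 1/3.
f(1) ≈ -0.41615, f(4/3) ≈ -0.88933, f(5/3) ≈ -0.98167, f(2) ≈ -0.65364, f(7/3) ≈ -0.04571, f(8/3) ≈ 0.58180, f(3) ≈ 0.96017.
T_6 = (Δs/2)·[f(s_0) + 2f(s_1) + ... + 2f(s_{5}) + f(s_6)].
Sum ≈ -0.57218.

-0.57218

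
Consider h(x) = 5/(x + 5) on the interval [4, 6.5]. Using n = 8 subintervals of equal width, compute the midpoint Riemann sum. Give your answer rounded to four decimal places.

Δx = (6.5 − 4)/8 = 0.3125.
Midpoints: 4.15625, 4.46875, 4.78125, 5.09375, 5.40625, 5.71875, 6.03125, 6.34375.
h(4.15625) = 160/293, h(4.46875) = 160/303, h(4.78125) = 160/313, h(5.09375) = 160/323, h(5.40625) = 160/333, h(5.71875) = 160/343, h(6.03125) = 160/353, h(6.34375) = 160/363.
Sum = Δx · [h(4.15625) + h(4.46875) + h(4.78125) + ...].
Sum ≈ 1.2255.

1.2255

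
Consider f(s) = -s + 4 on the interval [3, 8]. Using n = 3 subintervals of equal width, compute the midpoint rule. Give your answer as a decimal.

Δs = (8 − 3)/3 = 5/3.
Midpoints: 23/6, 5.5, 43/6.
f(23/6) = 1/6, f(5.5) = -1.5, f(43/6) = -19/6.
Sum = Δs · [f(23/6) + f(5.5) + f(43/6)].
Sum = -7.5.

-7.5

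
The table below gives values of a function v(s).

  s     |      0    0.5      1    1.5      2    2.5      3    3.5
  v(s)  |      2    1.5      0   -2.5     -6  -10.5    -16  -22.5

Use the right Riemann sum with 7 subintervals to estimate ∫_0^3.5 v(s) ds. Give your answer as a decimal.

-28

Δs = 0.5.
Sum = 0.5·[1.5 + 0 + (-2.5) + (-6) + (-10.5) + (-16) + (-22.5)] = -28.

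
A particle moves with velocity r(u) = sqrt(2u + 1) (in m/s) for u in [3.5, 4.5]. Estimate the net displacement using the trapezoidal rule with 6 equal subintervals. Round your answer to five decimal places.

Δu = (4.5 − 3.5)/6 = 1/6.
r(3.5) ≈ 2.82843, r(11/3) ≈ 2.88675, r(23/6) ≈ 2.94392, r(4) ≈ 3.00000, r(25/6) ≈ 3.05505, r(13/3) ≈ 3.10913, r(4.5) ≈ 3.16228.
T_6 = (Δu/2)·[r(u_0) + 2r(u_1) + ... + 2r(u_{5}) + r(u_6)].
Sum ≈ 2.99837.

2.99837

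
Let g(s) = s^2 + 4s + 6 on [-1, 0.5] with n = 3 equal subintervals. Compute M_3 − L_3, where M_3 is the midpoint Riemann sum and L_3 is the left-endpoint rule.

1.21875

M_3 = 7.84375.
L_3 = 6.625.
M_3 − L_3 = 1.21875.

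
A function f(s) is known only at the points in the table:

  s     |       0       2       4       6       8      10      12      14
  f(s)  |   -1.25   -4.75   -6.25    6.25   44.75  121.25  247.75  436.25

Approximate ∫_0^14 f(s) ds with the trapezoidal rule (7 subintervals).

1253

Δs = 2.
T_7 = (2/2)·[(-1.25) + 2·(-4.75) + 2·(-6.25) + 2·6.25 + 2·44.75 + 2·121.25 + 2·247.75 + 436.25] = 1253.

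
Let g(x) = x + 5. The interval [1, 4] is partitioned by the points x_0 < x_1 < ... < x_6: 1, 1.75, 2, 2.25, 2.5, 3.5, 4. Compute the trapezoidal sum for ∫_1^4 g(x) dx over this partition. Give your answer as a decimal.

22.5

Subinterval widths: 0.75, 0.25, 0.25, 0.25, 1, 0.5.
g(1) = 6, g(1.75) = 6.75, g(2) = 7, g(2.25) = 7.25, g(2.5) = 7.5, g(3.5) = 8.5, g(4) = 9.
On each subinterval the trapezoid contributes (Δx_i/2)·[g(x_{i-1}) + g(x_i)].
Sum = 22.5.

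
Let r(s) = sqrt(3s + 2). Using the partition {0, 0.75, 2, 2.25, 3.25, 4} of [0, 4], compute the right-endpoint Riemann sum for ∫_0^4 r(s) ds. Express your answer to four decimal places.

12.0553

Subinterval widths: 0.75, 1.25, 0.25, 1, 0.75.
Right endpoints: 0.75, 2, 2.25, 3.25, 4.
r(0.75) ≈ 2.0616, r(2) ≈ 2.8284, r(2.25) ≈ 2.9580, r(3.25) ≈ 3.4278, r(4) ≈ 3.7417.
Sum = Σ Δs_i · r(s_i).
Sum ≈ 12.0553.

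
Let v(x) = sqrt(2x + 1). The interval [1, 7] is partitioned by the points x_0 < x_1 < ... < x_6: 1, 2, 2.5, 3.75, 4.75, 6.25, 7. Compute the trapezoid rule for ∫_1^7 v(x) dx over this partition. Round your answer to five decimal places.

Subinterval widths: 1, 0.5, 1.25, 1, 1.5, 0.75.
v(1) ≈ 1.73205, v(2) ≈ 2.23607, v(2.5) ≈ 2.44949, v(3.75) ≈ 2.91548, v(4.75) ≈ 3.24037, v(6.25) ≈ 3.67423, v(7) ≈ 3.87298.
On each subinterval the trapezoid contributes (Δx_i/2)·[v(x_{i-1}) + v(x_i)].
Sum ≈ 17.60264.

17.60264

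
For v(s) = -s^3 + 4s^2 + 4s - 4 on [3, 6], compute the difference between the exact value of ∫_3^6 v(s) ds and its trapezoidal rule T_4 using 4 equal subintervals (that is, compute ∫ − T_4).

2.671875

Exact integral: ∫_3^6 v(s) ds = -9.75.
T_4 = -12.421875.
Error = -9.75 − (-12.421875) = 2.671875.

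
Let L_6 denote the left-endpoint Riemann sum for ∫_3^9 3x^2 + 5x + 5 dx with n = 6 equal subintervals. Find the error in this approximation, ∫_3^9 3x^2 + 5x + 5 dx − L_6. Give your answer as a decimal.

120

Exact integral: ∫_3^9 f(x) dx = 912.
L_6 = 792.
Error = 912 − 792 = 120.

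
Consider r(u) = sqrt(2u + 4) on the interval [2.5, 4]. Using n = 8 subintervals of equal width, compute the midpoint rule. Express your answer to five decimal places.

Δu = (4 − 2.5)/8 = 0.1875.
Midpoints: 2.59375, 2.78125, 2.96875, 3.15625, 3.34375, 3.53125, 3.71875, 3.90625.
r(2.59375) ≈ 3.03109, r(2.78125) ≈ 3.09233, r(2.96875) ≈ 3.15238, r(3.15625) ≈ 3.21131, r(3.34375) ≈ 3.26917, r(3.53125) ≈ 3.32603, r(3.71875) ≈ 3.38194, r(3.90625) ≈ 3.43693.
Sum = Δu · [r(2.59375) + r(2.78125) + r(2.96875) + ...].
Sum ≈ 4.85647.

4.85647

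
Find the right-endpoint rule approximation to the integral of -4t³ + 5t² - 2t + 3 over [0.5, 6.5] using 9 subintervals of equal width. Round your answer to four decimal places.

-1667.9444

Δt = (6.5 − 0.5)/9 = 2/3.
Right endpoints: 7/6, 11/6, 2.5, 19/6, 23/6, 4.5, 31/6, 35/6, 6.5.
f(7/6) = 121/108, f(11/6) = -919/108, f(2.5) = -33.25, f(19/6) = -8663/108, f(23/6) = -16903/108, f(4.5) = -269.25, f(31/6) = -45959/108, f(35/6) = -68311/108, f(6.5) = -897.25.
Sum = Δt · [f(7/6) + f(11/6) + f(2.5) + ...].
Sum ≈ -1667.9444.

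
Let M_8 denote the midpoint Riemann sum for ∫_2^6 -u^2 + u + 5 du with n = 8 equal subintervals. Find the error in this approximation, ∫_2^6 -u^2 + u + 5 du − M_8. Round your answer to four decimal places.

Exact integral: ∫_2^6 f(u) du ≈ -33.333333.
M_8 = -33.25.
Error ≈ -33.333333 − (-33.25) ≈ -0.0833.

-0.0833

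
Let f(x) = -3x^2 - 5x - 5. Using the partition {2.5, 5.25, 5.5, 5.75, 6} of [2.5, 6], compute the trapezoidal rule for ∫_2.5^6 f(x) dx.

-302.671875

Subinterval widths: 2.75, 0.25, 0.25, 0.25.
f(2.5) = -36.25, f(5.25) = -113.9375, f(5.5) = -123.25, f(5.75) = -132.9375, f(6) = -143.
On each subinterval the trapezoid contributes (Δx_i/2)·[f(x_{i-1}) + f(x_i)].
Sum = -302.671875.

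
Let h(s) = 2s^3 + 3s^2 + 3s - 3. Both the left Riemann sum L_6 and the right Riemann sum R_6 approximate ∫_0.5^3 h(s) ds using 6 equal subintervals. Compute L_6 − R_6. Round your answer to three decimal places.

L_6 ≈ 55.71615.
R_6 ≈ 92.17448.
L_6 − R_6 ≈ -36.458.

-36.458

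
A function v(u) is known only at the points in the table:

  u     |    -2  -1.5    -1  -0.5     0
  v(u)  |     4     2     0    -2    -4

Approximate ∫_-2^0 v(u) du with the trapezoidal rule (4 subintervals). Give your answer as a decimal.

Δu = 0.5.
T_4 = (0.5/2)·[4 + 2·2 + 2·0 + 2·(-2) + (-4)] = 0.

0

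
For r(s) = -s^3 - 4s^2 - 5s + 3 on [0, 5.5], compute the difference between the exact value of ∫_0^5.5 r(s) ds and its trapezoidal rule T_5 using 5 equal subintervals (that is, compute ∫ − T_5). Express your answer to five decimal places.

Exact integral: ∫_0^5.5 r(s) ds ≈ -509.7239583.
T_5 = -523.31125.
Error ≈ -509.7239583 − (-523.31125) ≈ 13.58729.

13.58729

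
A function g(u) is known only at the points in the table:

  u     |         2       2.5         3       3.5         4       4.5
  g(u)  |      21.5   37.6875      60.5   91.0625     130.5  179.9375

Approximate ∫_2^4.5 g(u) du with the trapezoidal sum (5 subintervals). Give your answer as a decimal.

210.234375

Δu = 0.5.
T_5 = (0.5/2)·[21.5 + 2·37.6875 + 2·60.5 + 2·91.0625 + 2·130.5 + 179.9375] = 210.234375.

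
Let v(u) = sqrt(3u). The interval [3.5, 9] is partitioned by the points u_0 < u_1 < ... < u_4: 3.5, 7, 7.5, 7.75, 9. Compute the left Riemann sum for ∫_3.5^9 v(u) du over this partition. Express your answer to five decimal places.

20.84572

Subinterval widths: 3.5, 0.5, 0.25, 1.25.
Left endpoints: 3.5, 7, 7.5, 7.75.
v(3.5) ≈ 3.24037, v(7) ≈ 4.58258, v(7.5) ≈ 4.74342, v(7.75) ≈ 4.82183.
Sum = Σ Δu_i · v(u_i).
Sum ≈ 20.84572.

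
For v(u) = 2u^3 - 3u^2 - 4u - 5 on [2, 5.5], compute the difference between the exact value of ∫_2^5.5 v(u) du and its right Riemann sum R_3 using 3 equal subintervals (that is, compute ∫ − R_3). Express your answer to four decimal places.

Exact integral: ∫_2^5.5 v(u) du = 221.15625.
R_3 ≈ 367.305556.
Error ≈ 221.15625 − 367.305556 ≈ -146.1493.

-146.1493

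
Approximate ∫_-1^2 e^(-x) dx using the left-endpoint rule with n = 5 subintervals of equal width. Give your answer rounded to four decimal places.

Δx = (2 − (-1))/5 = 0.6.
Left endpoints: -1, -0.4, 0.2, 0.8, 1.4.
f(-1) ≈ 2.7183, f(-0.4) ≈ 1.4918, f(0.2) ≈ 0.8187, f(0.8) ≈ 0.4493, f(1.4) ≈ 0.2466.
Sum = Δx · [f(-1) + f(-0.4) + f(0.2) + f(0.8) + f(1.4)].
Sum ≈ 3.4349.

3.4349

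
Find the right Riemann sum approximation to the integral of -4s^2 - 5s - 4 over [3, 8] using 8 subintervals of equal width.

Δs = (8 − 3)/8 = 0.625.
Right endpoints: 3.625, 4.25, 4.875, 5.5, 6.125, 6.75, 7.375, 8.
f(3.625) = -74.6875, f(4.25) = -97.5, f(4.875) = -123.4375, f(5.5) = -152.5, f(6.125) = -184.6875, f(6.75) = -220, f(7.375) = -258.4375, f(8) = -300.
Sum = Δs · [f(3.625) + f(4.25) + f(4.875) + ...].
Sum = -882.03125.

-882.03125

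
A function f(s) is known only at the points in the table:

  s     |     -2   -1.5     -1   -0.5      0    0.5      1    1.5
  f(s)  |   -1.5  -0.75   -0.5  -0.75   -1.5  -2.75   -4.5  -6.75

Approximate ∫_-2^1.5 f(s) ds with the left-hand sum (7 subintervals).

-6.125

Δs = 0.5.
Sum = 0.5·[(-1.5) + (-0.75) + (-0.5) + (-0.75) + (-1.5) + (-2.75) + (-4.5)] = -6.125.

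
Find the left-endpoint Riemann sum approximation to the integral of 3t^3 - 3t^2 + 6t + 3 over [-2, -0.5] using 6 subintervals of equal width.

Δt = (-0.5 − (-2))/6 = 0.25.
Left endpoints: -2, -1.75, -1.5, -1.25, -1, -0.75.
f(-2) = -45, f(-1.75) = -32.765625, f(-1.5) = -22.875, f(-1.25) = -15.046875, f(-1) = -9, f(-0.75) = -4.453125.
Sum = Δt · [f(-2) + f(-1.75) + f(-1.5) + ...].
Sum = -32.28515625.

-32.28515625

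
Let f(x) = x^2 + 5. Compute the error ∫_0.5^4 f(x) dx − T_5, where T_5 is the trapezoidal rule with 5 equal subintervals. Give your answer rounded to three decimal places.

Exact integral: ∫_0.5^4 f(x) dx ≈ 38.79167.
T_5 = 39.0775.
Error ≈ 38.79167 − 39.0775 ≈ -0.286.

-0.286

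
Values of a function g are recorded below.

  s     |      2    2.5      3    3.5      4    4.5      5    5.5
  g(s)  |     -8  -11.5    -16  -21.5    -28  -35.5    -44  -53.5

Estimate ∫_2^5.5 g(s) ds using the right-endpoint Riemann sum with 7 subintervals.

-105

Δs = 0.5.
Sum = 0.5·[(-11.5) + (-16) + (-21.5) + (-28) + (-35.5) + (-44) + (-53.5)] = -105.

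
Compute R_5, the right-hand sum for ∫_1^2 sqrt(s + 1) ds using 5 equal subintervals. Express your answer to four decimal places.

1.6101

Δs = (2 − 1)/5 = 0.2.
Right endpoints: 1.2, 1.4, 1.6, 1.8, 2.
f(1.2) ≈ 1.4832, f(1.4) ≈ 1.5492, f(1.6) ≈ 1.6125, f(1.8) ≈ 1.6733, f(2) ≈ 1.7321.
Sum = Δs · [f(1.2) + f(1.4) + f(1.6) + f(1.8) + f(2)].
Sum ≈ 1.6101.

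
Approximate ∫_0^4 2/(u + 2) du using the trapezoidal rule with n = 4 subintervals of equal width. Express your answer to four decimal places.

2.2333

Δu = (4 − 0)/4 = 1.
f(0) = 1, f(1) = 2/3, f(2) = 0.5, f(3) = 0.4, f(4) = 1/3.
T_4 = (Δu/2)·[f(u_0) + 2f(u_1) + 2f(u_2) + 2f(u_3) + f(u_4)].
Sum ≈ 2.2333.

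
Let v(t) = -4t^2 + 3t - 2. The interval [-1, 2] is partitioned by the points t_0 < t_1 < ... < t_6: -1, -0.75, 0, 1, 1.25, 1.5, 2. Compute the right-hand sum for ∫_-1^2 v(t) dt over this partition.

-14.875

Subinterval widths: 0.25, 0.75, 1, 0.25, 0.25, 0.5.
Right endpoints: -0.75, 0, 1, 1.25, 1.5, 2.
v(-0.75) = -6.5, v(0) = -2, v(1) = -3, v(1.25) = -4.5, v(1.5) = -6.5, v(2) = -12.
Sum = Σ Δt_i · v(t_i).
Sum = -14.875.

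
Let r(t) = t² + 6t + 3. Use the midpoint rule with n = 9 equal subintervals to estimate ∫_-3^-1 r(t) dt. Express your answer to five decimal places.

Δt = (-1 − (-3))/9 = 2/9.
Midpoints: -26/9, -8/3, -22/9, -20/9, -2, -16/9, -14/9, -4/3, -10/9.
r(-26/9) = -485/81, r(-8/3) = -53/9, r(-22/9) = -461/81, r(-20/9) = -437/81, r(-2) = -5, r(-16/9) = -365/81, r(-14/9) = -317/81, r(-4/3) = -29/9, r(-10/9) = -197/81.
Sum = Δt · [r(-26/9) + r(-8/3) + r(-22/9) + ...].
Sum ≈ -9.34156.

-9.34156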